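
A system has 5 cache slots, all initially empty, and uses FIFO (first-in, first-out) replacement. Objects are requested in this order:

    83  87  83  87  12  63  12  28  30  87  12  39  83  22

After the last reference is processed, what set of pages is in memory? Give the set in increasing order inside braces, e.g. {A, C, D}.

{22, 28, 30, 39, 83}

83 → fault, frames (83)
87 → fault, frames (83 87)
83 → hit
87 → hit
12 → fault, frames (83 87 12)
63 → fault, frames (83 87 12 63)
12 → hit
28 → fault, frames (83 87 12 63 28)
30 → fault, evict 83, frames (87 12 63 28 30)
87 → hit
12 → hit
39 → fault, evict 87, frames (12 63 28 30 39)
83 → fault, evict 12, frames (63 28 30 39 83)
22 → fault, evict 63, frames (28 30 39 83 22)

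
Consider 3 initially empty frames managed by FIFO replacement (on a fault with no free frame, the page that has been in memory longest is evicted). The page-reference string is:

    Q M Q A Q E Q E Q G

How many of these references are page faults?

Q → miss, frames (Q)
M → miss, frames (Q M)
Q → hit
A → miss, frames (Q M A)
Q → hit
E → miss, evict Q, frames (M A E)
Q → miss, evict M, frames (A E Q)
E → hit
Q → hit
G → miss, evict A, frames (E Q G)
Page faults: 6.

6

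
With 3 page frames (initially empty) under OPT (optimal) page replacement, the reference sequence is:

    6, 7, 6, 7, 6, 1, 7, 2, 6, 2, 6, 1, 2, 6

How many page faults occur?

6: fault, frames [6]
7: fault, frames [6, 7]
6: hit
7: hit
6: hit
1: fault, frames [6, 7, 1]
7: hit
2: fault, evict 7, frames [6, 1, 2]
6: hit
2: hit
6: hit
1: hit
2: hit
6: hit
Page faults: 4.

4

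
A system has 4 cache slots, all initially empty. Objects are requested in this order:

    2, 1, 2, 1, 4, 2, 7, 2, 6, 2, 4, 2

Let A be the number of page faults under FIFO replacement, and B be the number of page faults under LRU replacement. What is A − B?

Under FIFO: F F . . F . F . F F . . → 6 faults.
Under LRU: F F . . F . F . F . . . → 5 faults.
A − B = 6 − 5 = 1.

1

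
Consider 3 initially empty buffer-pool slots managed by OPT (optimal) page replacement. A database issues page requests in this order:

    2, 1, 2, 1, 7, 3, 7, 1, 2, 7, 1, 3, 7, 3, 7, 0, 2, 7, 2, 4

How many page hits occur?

2 → fault, frames [2]
1 → fault, frames [2, 1]
2 → hit
1 → hit
7 → fault, frames [2, 1, 7]
3 → fault, evict 2, frames [1, 7, 3]
7 → hit
1 → hit
2 → fault, evict 3, frames [1, 7, 2]
7 → hit
1 → hit
3 → fault, evict 1, frames [7, 2, 3]
7 → hit
3 → hit
7 → hit
0 → fault, evict 3, frames [7, 2, 0]
2 → hit
7 → hit
2 → hit
4 → fault, evict 0, frames [7, 2, 4]
Hits: 12.

12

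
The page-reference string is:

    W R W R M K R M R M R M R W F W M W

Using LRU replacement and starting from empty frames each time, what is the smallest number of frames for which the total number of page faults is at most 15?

f=1: 18 faults
f=2: 9 faults
f=3: 7 faults
f=4: 5 faults
f=5: 5 faults
Smallest f with faults ≤ 15 is 2.

2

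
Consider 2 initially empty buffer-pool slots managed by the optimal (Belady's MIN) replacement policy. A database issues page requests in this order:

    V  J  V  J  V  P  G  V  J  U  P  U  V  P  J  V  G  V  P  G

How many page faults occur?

V → miss, frames [V]
J → miss, frames [V, J]
V → hit
J → hit
V → hit
P → miss, evict J, frames [V, P]
G → miss, evict P, frames [V, G]
V → hit
J → miss, evict G, frames [V, J]
U → miss, evict J, frames [V, U]
P → miss, evict V, frames [U, P]
U → hit
V → miss, evict U, frames [P, V]
P → hit
J → miss, evict P, frames [V, J]
V → hit
G → miss, evict J, frames [V, G]
V → hit
P → miss, evict V, frames [G, P]
G → hit
Page faults: 11.

11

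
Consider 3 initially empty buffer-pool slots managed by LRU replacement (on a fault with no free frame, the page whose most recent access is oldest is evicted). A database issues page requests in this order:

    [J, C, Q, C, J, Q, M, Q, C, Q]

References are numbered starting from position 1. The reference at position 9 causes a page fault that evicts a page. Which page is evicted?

pos 1: J: fault, frames (J)
pos 2: C: fault, frames (J C)
pos 3: Q: fault, frames (J C Q)
pos 4: C: hit
pos 5: J: hit
pos 6: Q: hit
pos 7: M: fault, evict C, frames (J Q M)
pos 8: Q: hit
pos 9: C: fault, evict J, frames (M Q C)
At position 9, page J is evicted.

J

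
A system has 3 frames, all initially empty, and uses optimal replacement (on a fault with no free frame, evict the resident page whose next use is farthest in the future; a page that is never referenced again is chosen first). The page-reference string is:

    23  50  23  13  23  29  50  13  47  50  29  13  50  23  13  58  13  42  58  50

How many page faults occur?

23 → fault, frames (23)
50 → fault, frames (23 50)
23 → hit
13 → fault, frames (23 50 13)
23 → hit
29 → fault, evict 23, frames (50 13 29)
50 → hit
13 → hit
47 → fault, evict 13, frames (50 29 47)
50 → hit
29 → hit
13 → fault, evict 47, frames (50 29 13)
50 → hit
23 → fault, evict 29, frames (50 13 23)
13 → hit
58 → fault, evict 23, frames (50 13 58)
13 → hit
42 → fault, evict 13, frames (50 58 42)
58 → hit
50 → hit
Page faults: 9.

9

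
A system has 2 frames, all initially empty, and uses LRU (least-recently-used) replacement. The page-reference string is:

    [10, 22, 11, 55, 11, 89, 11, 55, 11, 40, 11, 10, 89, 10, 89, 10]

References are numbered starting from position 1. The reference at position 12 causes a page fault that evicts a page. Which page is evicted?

40

pos 1: 10 → fault, frames (10)
pos 2: 22 → fault, frames (10 22)
pos 3: 11 → fault, evict 10, frames (22 11)
pos 4: 55 → fault, evict 22, frames (11 55)
pos 5: 11 → hit
pos 6: 89 → fault, evict 55, frames (11 89)
pos 7: 11 → hit
pos 8: 55 → fault, evict 89, frames (11 55)
pos 9: 11 → hit
pos 10: 40 → fault, evict 55, frames (11 40)
pos 11: 11 → hit
pos 12: 10 → fault, evict 40, frames (11 10)
At position 12, page 40 is evicted.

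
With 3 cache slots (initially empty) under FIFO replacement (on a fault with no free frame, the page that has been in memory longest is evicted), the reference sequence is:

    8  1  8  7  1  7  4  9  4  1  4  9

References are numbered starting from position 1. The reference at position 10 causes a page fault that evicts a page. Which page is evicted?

7

pos 1: 8 → fault, frames [8]
pos 2: 1 → fault, frames [8, 1]
pos 3: 8 → hit
pos 4: 7 → fault, frames [8, 1, 7]
pos 5: 1 → hit
pos 6: 7 → hit
pos 7: 4 → fault, evict 8, frames [1, 7, 4]
pos 8: 9 → fault, evict 1, frames [7, 4, 9]
pos 9: 4 → hit
pos 10: 1 → fault, evict 7, frames [4, 9, 1]
At position 10, page 7 is evicted.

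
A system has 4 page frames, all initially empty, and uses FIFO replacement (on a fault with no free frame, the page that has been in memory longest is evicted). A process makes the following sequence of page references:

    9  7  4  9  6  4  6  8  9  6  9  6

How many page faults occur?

6

9 -> miss, frames (9)
7 -> miss, frames (9 7)
4 -> miss, frames (9 7 4)
9 -> hit
6 -> miss, frames (9 7 4 6)
4 -> hit
6 -> hit
8 -> miss, evict 9, frames (7 4 6 8)
9 -> miss, evict 7, frames (4 6 8 9)
6 -> hit
9 -> hit
6 -> hit
Page faults: 6.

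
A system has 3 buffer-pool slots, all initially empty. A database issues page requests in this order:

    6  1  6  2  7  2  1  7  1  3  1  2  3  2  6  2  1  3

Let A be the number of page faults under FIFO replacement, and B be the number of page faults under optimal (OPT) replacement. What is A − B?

2

Under FIFO: F F . F F . . . . F F F . . F . . F → 9 faults.
Under OPT: F F . F F . . . . F . . . . F . . F → 7 faults.
A − B = 9 − 7 = 2.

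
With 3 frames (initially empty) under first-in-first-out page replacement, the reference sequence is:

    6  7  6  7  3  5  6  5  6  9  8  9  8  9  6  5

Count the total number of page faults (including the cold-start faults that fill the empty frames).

6 -> miss, frames [6]
7 -> miss, frames [6, 7]
6 -> hit
7 -> hit
3 -> miss, frames [6, 7, 3]
5 -> miss, evict 6, frames [7, 3, 5]
6 -> miss, evict 7, frames [3, 5, 6]
5 -> hit
6 -> hit
9 -> miss, evict 3, frames [5, 6, 9]
8 -> miss, evict 5, frames [6, 9, 8]
9 -> hit
8 -> hit
9 -> hit
6 -> hit
5 -> miss, evict 6, frames [9, 8, 5]
Page faults: 8.

8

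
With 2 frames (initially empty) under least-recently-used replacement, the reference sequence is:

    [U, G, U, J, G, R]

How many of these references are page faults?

U -> fault, frames (U)
G -> fault, frames (U G)
U -> hit
J -> fault, evict G, frames (U J)
G -> fault, evict U, frames (J G)
R -> fault, evict J, frames (G R)
Page faults: 5.

5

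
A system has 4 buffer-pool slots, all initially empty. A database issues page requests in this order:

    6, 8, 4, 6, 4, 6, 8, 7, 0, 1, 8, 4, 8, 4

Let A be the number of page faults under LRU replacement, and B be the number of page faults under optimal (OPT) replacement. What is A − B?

1

Under LRU: F F F . . . . F F F . F . . → 7 faults.
Under OPT: F F F . . . . F F F . . . . → 6 faults.
A − B = 7 − 6 = 1.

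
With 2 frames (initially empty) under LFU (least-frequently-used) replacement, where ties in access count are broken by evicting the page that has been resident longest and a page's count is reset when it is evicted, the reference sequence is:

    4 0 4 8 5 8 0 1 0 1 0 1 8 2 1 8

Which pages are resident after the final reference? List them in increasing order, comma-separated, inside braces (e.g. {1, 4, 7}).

{4, 8}

4 -> miss, frames (4)
0 -> miss, frames (4 0)
4 -> hit
8 -> miss, evict 0, frames (4 8)
5 -> miss, evict 8, frames (4 5)
8 -> miss, evict 5, frames (4 8)
0 -> miss, evict 8, frames (4 0)
1 -> miss, evict 0, frames (4 1)
0 -> miss, evict 1, frames (4 0)
1 -> miss, evict 0, frames (4 1)
0 -> miss, evict 1, frames (4 0)
1 -> miss, evict 0, frames (4 1)
8 -> miss, evict 1, frames (4 8)
2 -> miss, evict 8, frames (4 2)
1 -> miss, evict 2, frames (4 1)
8 -> miss, evict 1, frames (4 8)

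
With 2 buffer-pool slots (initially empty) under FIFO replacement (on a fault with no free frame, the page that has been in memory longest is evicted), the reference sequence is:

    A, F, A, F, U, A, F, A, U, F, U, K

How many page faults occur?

7

A → fault, frames (A)
F → fault, frames (A F)
A → hit
F → hit
U → fault, evict A, frames (F U)
A → fault, evict F, frames (U A)
F → fault, evict U, frames (A F)
A → hit
U → fault, evict A, frames (F U)
F → hit
U → hit
K → fault, evict F, frames (U K)
Page faults: 7.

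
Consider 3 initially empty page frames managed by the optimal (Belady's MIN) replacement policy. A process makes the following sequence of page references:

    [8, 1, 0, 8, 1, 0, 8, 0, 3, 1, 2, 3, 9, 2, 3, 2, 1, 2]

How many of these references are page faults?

8: miss, frames {8}
1: miss, frames {8,1}
0: miss, frames {8,1,0}
8: hit
1: hit
0: hit
8: hit
0: hit
3: miss, evict 0, frames {8,1,3}
1: hit
2: miss, evict 8, frames {1,3,2}
3: hit
9: miss, evict 1, frames {3,2,9}
2: hit
3: hit
2: hit
1: miss, evict 9, frames {3,2,1}
2: hit
Page faults: 7.

7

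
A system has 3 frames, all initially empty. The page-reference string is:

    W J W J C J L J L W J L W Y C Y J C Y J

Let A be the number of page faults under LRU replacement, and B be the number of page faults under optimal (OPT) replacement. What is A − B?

Under LRU: F F . . F . F . . F . . . F F . F . . . → 8 faults.
Under OPT: F F . . F . F . . . . . . F F . . . . . → 6 faults.
A − B = 8 − 6 = 2.

2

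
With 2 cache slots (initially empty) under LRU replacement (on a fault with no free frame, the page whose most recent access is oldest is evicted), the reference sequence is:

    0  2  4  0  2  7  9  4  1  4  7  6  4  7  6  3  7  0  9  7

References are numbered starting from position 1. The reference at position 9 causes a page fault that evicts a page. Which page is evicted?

9

pos 1: 0 → miss, frames [0]
pos 2: 2 → miss, frames [0, 2]
pos 3: 4 → miss, evict 0, frames [2, 4]
pos 4: 0 → miss, evict 2, frames [4, 0]
pos 5: 2 → miss, evict 4, frames [0, 2]
pos 6: 7 → miss, evict 0, frames [2, 7]
pos 7: 9 → miss, evict 2, frames [7, 9]
pos 8: 4 → miss, evict 7, frames [9, 4]
pos 9: 1 → miss, evict 9, frames [4, 1]
At position 9, page 9 is evicted.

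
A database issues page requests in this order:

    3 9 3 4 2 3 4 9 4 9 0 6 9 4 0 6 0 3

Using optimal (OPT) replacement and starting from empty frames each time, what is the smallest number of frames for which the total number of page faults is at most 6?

5

f=1: 18 faults
f=2: 11 faults
f=3: 9 faults
f=4: 7 faults
f=5: 6 faults
f=6: 6 faults
Smallest f with faults ≤ 6 is 5.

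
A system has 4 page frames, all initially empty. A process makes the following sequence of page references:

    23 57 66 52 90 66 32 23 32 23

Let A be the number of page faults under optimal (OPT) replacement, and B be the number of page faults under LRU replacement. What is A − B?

-1

Under OPT: F F F F F . F . . . → 6 faults.
Under LRU: F F F F F . F F . . → 7 faults.
A − B = 6 − 7 = -1.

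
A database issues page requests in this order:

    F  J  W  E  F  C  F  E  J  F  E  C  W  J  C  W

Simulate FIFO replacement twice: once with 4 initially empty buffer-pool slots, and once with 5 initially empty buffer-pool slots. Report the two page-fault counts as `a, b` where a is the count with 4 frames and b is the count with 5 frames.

4 frames: F F F F . F F . F . . . F . . . → 8 faults.
5 frames: F F F F . F . . . . . . . . . . → 5 faults.
5 < 8: adding a frame reduced faults, as is typical.

8, 5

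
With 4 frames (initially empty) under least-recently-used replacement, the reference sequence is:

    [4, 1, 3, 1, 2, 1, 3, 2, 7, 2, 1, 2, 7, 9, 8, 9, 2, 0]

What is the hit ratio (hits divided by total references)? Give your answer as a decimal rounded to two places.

0.56

4: miss, frames {4}
1: miss, frames {4,1}
3: miss, frames {4,1,3}
1: hit
2: miss, frames {4,3,1,2}
1: hit
3: hit
2: hit
7: miss, evict 4, frames {1,3,2,7}
2: hit
1: hit
2: hit
7: hit
9: miss, evict 3, frames {1,2,7,9}
8: miss, evict 1, frames {2,7,9,8}
9: hit
2: hit
0: miss, evict 7, frames {8,9,2,0}
Hits: 10 of 18 references → 10/18 = 0.5556.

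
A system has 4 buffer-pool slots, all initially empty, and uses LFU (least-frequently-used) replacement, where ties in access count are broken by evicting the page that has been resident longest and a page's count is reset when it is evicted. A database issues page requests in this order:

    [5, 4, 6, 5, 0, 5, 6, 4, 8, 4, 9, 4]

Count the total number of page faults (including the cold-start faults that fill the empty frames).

5: miss, frames {5}
4: miss, frames {5,4}
6: miss, frames {5,4,6}
5: hit
0: miss, frames {5,4,6,0}
5: hit
6: hit
4: hit
8: miss, evict 0, frames {5,4,6,8}
4: hit
9: miss, evict 8, frames {5,4,6,9}
4: hit
Page faults: 6.

6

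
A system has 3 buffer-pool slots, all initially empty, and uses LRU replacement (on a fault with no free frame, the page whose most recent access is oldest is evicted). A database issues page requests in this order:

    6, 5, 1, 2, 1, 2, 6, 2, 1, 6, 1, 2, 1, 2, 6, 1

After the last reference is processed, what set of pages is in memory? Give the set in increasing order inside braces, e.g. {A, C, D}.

6: miss, frames (6)
5: miss, frames (6 5)
1: miss, frames (6 5 1)
2: miss, evict 6, frames (5 1 2)
1: hit
2: hit
6: miss, evict 5, frames (1 2 6)
2: hit
1: hit
6: hit
1: hit
2: hit
1: hit
2: hit
6: hit
1: hit

{1, 2, 6}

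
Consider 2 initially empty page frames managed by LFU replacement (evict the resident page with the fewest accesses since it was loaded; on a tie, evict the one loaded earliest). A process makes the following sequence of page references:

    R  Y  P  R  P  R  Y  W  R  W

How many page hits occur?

R → miss, frames {R}
Y → miss, frames {R,Y}
P → miss, evict R, frames {Y,P}
R → miss, evict Y, frames {P,R}
P → hit
R → hit
Y → miss, evict P, frames {R,Y}
W → miss, evict Y, frames {R,W}
R → hit
W → hit
Hits: 4.

4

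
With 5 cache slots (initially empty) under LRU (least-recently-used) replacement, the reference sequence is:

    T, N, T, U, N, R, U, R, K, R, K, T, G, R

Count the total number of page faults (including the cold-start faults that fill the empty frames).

T -> fault, frames (T)
N -> fault, frames (T N)
T -> hit
U -> fault, frames (N T U)
N -> hit
R -> fault, frames (T U N R)
U -> hit
R -> hit
K -> fault, frames (T N U R K)
R -> hit
K -> hit
T -> hit
G -> fault, evict N, frames (U R K T G)
R -> hit
Page faults: 6.

6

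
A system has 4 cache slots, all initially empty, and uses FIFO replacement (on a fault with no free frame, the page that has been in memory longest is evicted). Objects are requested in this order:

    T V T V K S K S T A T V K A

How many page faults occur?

T → fault, frames [T]
V → fault, frames [T, V]
T → hit
V → hit
K → fault, frames [T, V, K]
S → fault, frames [T, V, K, S]
K → hit
S → hit
T → hit
A → fault, evict T, frames [V, K, S, A]
T → fault, evict V, frames [K, S, A, T]
V → fault, evict K, frames [S, A, T, V]
K → fault, evict S, frames [A, T, V, K]
A → hit
Page faults: 8.

8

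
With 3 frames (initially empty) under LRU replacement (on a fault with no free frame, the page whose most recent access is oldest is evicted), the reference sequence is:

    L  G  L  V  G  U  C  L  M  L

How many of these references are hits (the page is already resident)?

L → miss, frames {L}
G → miss, frames {L,G}
L → hit
V → miss, frames {G,L,V}
G → hit
U → miss, evict L, frames {V,G,U}
C → miss, evict V, frames {G,U,C}
L → miss, evict G, frames {U,C,L}
M → miss, evict U, frames {C,L,M}
L → hit
Hits: 3.

3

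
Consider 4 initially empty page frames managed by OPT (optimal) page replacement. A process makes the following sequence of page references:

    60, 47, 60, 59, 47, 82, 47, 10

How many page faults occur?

60: miss, frames {60}
47: miss, frames {60,47}
60: hit
59: miss, frames {60,47,59}
47: hit
82: miss, frames {60,47,59,82}
47: hit
10: miss, evict 82, frames {60,47,59,10}
Page faults: 5.

5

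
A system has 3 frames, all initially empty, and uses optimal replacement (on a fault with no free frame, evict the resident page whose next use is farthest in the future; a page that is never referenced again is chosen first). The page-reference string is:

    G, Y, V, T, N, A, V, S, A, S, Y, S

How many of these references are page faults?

7

G -> fault, frames {G}
Y -> fault, frames {G,Y}
V -> fault, frames {G,Y,V}
T -> fault, evict G, frames {Y,V,T}
N -> fault, evict T, frames {Y,V,N}
A -> fault, evict N, frames {Y,V,A}
V -> hit
S -> fault, evict V, frames {Y,A,S}
A -> hit
S -> hit
Y -> hit
S -> hit
Page faults: 7.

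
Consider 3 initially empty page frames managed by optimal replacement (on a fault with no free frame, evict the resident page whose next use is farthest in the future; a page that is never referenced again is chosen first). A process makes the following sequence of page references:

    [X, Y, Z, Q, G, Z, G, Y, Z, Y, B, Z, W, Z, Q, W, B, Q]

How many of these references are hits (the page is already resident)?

10

X: miss, frames (X)
Y: miss, frames (X Y)
Z: miss, frames (X Y Z)
Q: miss, evict X, frames (Y Z Q)
G: miss, evict Q, frames (Y Z G)
Z: hit
G: hit
Y: hit
Z: hit
Y: hit
B: miss, evict G, frames (Y Z B)
Z: hit
W: miss, evict Y, frames (Z B W)
Z: hit
Q: miss, evict Z, frames (B W Q)
W: hit
B: hit
Q: hit
Hits: 10.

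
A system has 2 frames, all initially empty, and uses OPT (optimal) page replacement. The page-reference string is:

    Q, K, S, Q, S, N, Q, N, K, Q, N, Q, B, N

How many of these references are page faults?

Q -> fault, frames {Q}
K -> fault, frames {Q,K}
S -> fault, evict K, frames {Q,S}
Q -> hit
S -> hit
N -> fault, evict S, frames {Q,N}
Q -> hit
N -> hit
K -> fault, evict N, frames {Q,K}
Q -> hit
N -> fault, evict K, frames {Q,N}
Q -> hit
B -> fault, evict Q, frames {N,B}
N -> hit
Page faults: 7.

7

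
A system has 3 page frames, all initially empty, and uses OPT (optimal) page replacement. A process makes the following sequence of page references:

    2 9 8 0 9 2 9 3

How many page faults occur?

2 -> miss, frames (2)
9 -> miss, frames (2 9)
8 -> miss, frames (2 9 8)
0 -> miss, evict 8, frames (2 9 0)
9 -> hit
2 -> hit
9 -> hit
3 -> miss, evict 0, frames (2 9 3)
Page faults: 5.

5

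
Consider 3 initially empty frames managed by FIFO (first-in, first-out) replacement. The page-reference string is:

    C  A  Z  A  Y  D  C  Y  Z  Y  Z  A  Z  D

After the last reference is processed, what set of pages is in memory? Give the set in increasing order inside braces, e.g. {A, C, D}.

{A, D, Y}

C → fault, frames {C}
A → fault, frames {C,A}
Z → fault, frames {C,A,Z}
A → hit
Y → fault, evict C, frames {A,Z,Y}
D → fault, evict A, frames {Z,Y,D}
C → fault, evict Z, frames {Y,D,C}
Y → hit
Z → fault, evict Y, frames {D,C,Z}
Y → fault, evict D, frames {C,Z,Y}
Z → hit
A → fault, evict C, frames {Z,Y,A}
Z → hit
D → fault, evict Z, frames {Y,A,D}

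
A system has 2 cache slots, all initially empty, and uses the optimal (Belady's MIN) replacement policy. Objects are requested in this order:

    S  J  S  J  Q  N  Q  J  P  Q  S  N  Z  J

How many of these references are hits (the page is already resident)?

4

S: fault, frames {S}
J: fault, frames {S,J}
S: hit
J: hit
Q: fault, evict S, frames {J,Q}
N: fault, evict J, frames {Q,N}
Q: hit
J: fault, evict N, frames {Q,J}
P: fault, evict J, frames {Q,P}
Q: hit
S: fault, evict P, frames {Q,S}
N: fault, evict S, frames {Q,N}
Z: fault, evict N, frames {Q,Z}
J: fault, evict Z, frames {Q,J}
Hits: 4.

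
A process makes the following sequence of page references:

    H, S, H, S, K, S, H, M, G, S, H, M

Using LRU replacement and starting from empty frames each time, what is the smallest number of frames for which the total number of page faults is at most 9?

f=1: 12 faults
f=2: 9 faults
f=3: 8 faults
f=4: 5 faults
f=5: 5 faults
Smallest f with faults ≤ 9 is 2.

2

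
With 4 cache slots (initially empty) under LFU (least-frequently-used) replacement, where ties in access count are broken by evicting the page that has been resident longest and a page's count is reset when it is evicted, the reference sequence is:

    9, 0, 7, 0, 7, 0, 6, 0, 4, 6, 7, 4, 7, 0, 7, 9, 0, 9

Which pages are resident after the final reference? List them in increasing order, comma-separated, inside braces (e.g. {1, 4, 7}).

{0, 4, 7, 9}

9 -> fault, frames [9]
0 -> fault, frames [9, 0]
7 -> fault, frames [9, 0, 7]
0 -> hit
7 -> hit
0 -> hit
6 -> fault, frames [9, 0, 7, 6]
0 -> hit
4 -> fault, evict 9, frames [0, 7, 6, 4]
6 -> hit
7 -> hit
4 -> hit
7 -> hit
0 -> hit
7 -> hit
9 -> fault, evict 6, frames [0, 7, 4, 9]
0 -> hit
9 -> hit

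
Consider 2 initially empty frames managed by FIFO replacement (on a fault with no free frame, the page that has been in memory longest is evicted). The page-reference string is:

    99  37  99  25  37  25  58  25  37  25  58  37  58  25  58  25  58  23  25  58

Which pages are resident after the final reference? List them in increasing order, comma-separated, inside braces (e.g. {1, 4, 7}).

{25, 58}

99 -> fault, frames (99)
37 -> fault, frames (99 37)
99 -> hit
25 -> fault, evict 99, frames (37 25)
37 -> hit
25 -> hit
58 -> fault, evict 37, frames (25 58)
25 -> hit
37 -> fault, evict 25, frames (58 37)
25 -> fault, evict 58, frames (37 25)
58 -> fault, evict 37, frames (25 58)
37 -> fault, evict 25, frames (58 37)
58 -> hit
25 -> fault, evict 58, frames (37 25)
58 -> fault, evict 37, frames (25 58)
25 -> hit
58 -> hit
23 -> fault, evict 25, frames (58 23)
25 -> fault, evict 58, frames (23 25)
58 -> fault, evict 23, frames (25 58)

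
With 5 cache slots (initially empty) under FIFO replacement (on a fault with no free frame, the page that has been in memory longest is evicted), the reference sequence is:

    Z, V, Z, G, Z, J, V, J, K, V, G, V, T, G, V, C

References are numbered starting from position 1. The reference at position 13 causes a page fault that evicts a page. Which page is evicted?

Z

pos 1: Z → miss, frames (Z)
pos 2: V → miss, frames (Z V)
pos 3: Z → hit
pos 4: G → miss, frames (Z V G)
pos 5: Z → hit
pos 6: J → miss, frames (Z V G J)
pos 7: V → hit
pos 8: J → hit
pos 9: K → miss, frames (Z V G J K)
pos 10: V → hit
pos 11: G → hit
pos 12: V → hit
pos 13: T → miss, evict Z, frames (V G J K T)
At position 13, page Z is evicted.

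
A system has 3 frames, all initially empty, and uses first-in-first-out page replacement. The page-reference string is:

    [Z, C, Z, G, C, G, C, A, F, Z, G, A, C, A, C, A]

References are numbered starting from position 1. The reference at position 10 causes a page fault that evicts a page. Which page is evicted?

pos 1: Z → fault, frames [Z]
pos 2: C → fault, frames [Z, C]
pos 3: Z → hit
pos 4: G → fault, frames [Z, C, G]
pos 5: C → hit
pos 6: G → hit
pos 7: C → hit
pos 8: A → fault, evict Z, frames [C, G, A]
pos 9: F → fault, evict C, frames [G, A, F]
pos 10: Z → fault, evict G, frames [A, F, Z]
At position 10, page G is evicted.

G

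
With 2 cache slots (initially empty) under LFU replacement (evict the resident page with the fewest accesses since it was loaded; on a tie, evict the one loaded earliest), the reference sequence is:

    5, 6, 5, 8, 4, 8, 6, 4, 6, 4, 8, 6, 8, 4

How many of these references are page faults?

5 → miss, frames [5]
6 → miss, frames [5, 6]
5 → hit
8 → miss, evict 6, frames [5, 8]
4 → miss, evict 8, frames [5, 4]
8 → miss, evict 4, frames [5, 8]
6 → miss, evict 8, frames [5, 6]
4 → miss, evict 6, frames [5, 4]
6 → miss, evict 4, frames [5, 6]
4 → miss, evict 6, frames [5, 4]
8 → miss, evict 4, frames [5, 8]
6 → miss, evict 8, frames [5, 6]
8 → miss, evict 6, frames [5, 8]
4 → miss, evict 8, frames [5, 4]
Page faults: 13.

13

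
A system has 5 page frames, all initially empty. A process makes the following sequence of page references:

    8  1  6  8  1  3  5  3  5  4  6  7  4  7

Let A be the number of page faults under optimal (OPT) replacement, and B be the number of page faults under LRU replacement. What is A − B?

-1

Under OPT: F F F . . F F . . F . F . . → 7 faults.
Under LRU: F F F . . F F . . F F F . . → 8 faults.
A − B = 7 − 8 = -1.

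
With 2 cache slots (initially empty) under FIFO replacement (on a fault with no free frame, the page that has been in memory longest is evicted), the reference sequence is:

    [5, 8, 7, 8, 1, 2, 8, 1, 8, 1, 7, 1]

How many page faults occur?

5: fault, frames {5}
8: fault, frames {5,8}
7: fault, evict 5, frames {8,7}
8: hit
1: fault, evict 8, frames {7,1}
2: fault, evict 7, frames {1,2}
8: fault, evict 1, frames {2,8}
1: fault, evict 2, frames {8,1}
8: hit
1: hit
7: fault, evict 8, frames {1,7}
1: hit
Page faults: 8.

8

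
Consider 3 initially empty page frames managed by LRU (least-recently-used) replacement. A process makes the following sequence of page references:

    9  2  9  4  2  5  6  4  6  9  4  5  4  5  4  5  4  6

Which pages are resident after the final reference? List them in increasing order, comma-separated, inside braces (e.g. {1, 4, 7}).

{4, 5, 6}

9 -> miss, frames {9}
2 -> miss, frames {9,2}
9 -> hit
4 -> miss, frames {2,9,4}
2 -> hit
5 -> miss, evict 9, frames {4,2,5}
6 -> miss, evict 4, frames {2,5,6}
4 -> miss, evict 2, frames {5,6,4}
6 -> hit
9 -> miss, evict 5, frames {4,6,9}
4 -> hit
5 -> miss, evict 6, frames {9,4,5}
4 -> hit
5 -> hit
4 -> hit
5 -> hit
4 -> hit
6 -> miss, evict 9, frames {5,4,6}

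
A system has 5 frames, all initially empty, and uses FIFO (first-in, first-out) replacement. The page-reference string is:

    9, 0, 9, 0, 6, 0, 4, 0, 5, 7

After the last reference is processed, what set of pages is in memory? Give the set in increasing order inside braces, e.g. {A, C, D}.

{0, 4, 5, 6, 7}

9 -> fault, frames [9]
0 -> fault, frames [9, 0]
9 -> hit
0 -> hit
6 -> fault, frames [9, 0, 6]
0 -> hit
4 -> fault, frames [9, 0, 6, 4]
0 -> hit
5 -> fault, frames [9, 0, 6, 4, 5]
7 -> fault, evict 9, frames [0, 6, 4, 5, 7]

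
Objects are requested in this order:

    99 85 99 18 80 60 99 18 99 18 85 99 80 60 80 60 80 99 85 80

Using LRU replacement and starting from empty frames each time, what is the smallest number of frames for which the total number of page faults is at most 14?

2

f=1: 20 faults
f=2: 14 faults
f=3: 11 faults
f=4: 8 faults
f=5: 5 faults
Smallest f with faults ≤ 14 is 2.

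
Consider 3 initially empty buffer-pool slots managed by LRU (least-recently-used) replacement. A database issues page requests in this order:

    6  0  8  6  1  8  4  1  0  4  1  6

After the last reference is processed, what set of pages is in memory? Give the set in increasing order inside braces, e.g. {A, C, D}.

{1, 4, 6}

6: fault, frames {6}
0: fault, frames {6,0}
8: fault, frames {6,0,8}
6: hit
1: fault, evict 0, frames {8,6,1}
8: hit
4: fault, evict 6, frames {1,8,4}
1: hit
0: fault, evict 8, frames {4,1,0}
4: hit
1: hit
6: fault, evict 0, frames {4,1,6}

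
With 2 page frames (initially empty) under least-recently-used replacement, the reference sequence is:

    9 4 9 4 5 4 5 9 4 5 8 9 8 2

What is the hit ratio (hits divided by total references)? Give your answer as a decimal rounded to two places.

9 -> fault, frames [9]
4 -> fault, frames [9, 4]
9 -> hit
4 -> hit
5 -> fault, evict 9, frames [4, 5]
4 -> hit
5 -> hit
9 -> fault, evict 4, frames [5, 9]
4 -> fault, evict 5, frames [9, 4]
5 -> fault, evict 9, frames [4, 5]
8 -> fault, evict 4, frames [5, 8]
9 -> fault, evict 5, frames [8, 9]
8 -> hit
2 -> fault, evict 9, frames [8, 2]
Hits: 5 of 14 references → 5/14 = 0.3571.

0.36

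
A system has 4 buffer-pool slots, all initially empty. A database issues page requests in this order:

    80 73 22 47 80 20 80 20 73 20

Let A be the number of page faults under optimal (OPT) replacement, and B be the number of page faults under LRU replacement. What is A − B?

-1

Under OPT: F F F F . F . . . . → 5 faults.
Under LRU: F F F F . F . . F . → 6 faults.
A − B = 5 − 6 = -1.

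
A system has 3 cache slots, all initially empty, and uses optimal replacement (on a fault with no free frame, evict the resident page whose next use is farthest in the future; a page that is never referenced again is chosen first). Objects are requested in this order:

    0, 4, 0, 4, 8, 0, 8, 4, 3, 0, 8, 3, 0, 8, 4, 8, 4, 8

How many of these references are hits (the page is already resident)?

0 → fault, frames (0)
4 → fault, frames (0 4)
0 → hit
4 → hit
8 → fault, frames (0 4 8)
0 → hit
8 → hit
4 → hit
3 → fault, evict 4, frames (0 8 3)
0 → hit
8 → hit
3 → hit
0 → hit
8 → hit
4 → fault, evict 3, frames (0 8 4)
8 → hit
4 → hit
8 → hit
Hits: 13.

13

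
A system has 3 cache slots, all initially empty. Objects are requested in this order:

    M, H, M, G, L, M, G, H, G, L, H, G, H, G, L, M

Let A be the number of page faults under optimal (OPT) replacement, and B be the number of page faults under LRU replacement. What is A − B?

Under OPT: F F . F F . . F . . . . . . . F → 6 faults.
Under LRU: F F . F F . . F . F . . . . . F → 7 faults.
A − B = 6 − 7 = -1.

-1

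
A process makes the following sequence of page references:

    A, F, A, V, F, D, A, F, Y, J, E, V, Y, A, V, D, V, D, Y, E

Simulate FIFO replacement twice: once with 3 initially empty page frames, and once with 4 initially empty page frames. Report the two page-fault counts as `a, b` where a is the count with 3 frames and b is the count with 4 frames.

3 frames: F F . F . F F F F F F F F F . F F . F F → 16 faults.
4 frames: F F . F . F . . F F F F . F . F . . F F → 12 faults.
12 < 16: adding a frame reduced faults, as is typical.

16, 12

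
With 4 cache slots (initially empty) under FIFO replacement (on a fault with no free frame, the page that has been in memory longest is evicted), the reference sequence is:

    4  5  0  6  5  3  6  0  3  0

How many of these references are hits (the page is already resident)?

5

4: fault, frames {4}
5: fault, frames {4,5}
0: fault, frames {4,5,0}
6: fault, frames {4,5,0,6}
5: hit
3: fault, evict 4, frames {5,0,6,3}
6: hit
0: hit
3: hit
0: hit
Hits: 5.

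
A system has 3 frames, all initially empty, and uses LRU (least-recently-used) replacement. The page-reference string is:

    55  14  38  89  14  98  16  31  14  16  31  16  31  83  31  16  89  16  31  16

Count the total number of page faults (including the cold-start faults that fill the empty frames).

55 -> miss, frames [55]
14 -> miss, frames [55, 14]
38 -> miss, frames [55, 14, 38]
89 -> miss, evict 55, frames [14, 38, 89]
14 -> hit
98 -> miss, evict 38, frames [89, 14, 98]
16 -> miss, evict 89, frames [14, 98, 16]
31 -> miss, evict 14, frames [98, 16, 31]
14 -> miss, evict 98, frames [16, 31, 14]
16 -> hit
31 -> hit
16 -> hit
31 -> hit
83 -> miss, evict 14, frames [16, 31, 83]
31 -> hit
16 -> hit
89 -> miss, evict 83, frames [31, 16, 89]
16 -> hit
31 -> hit
16 -> hit
Page faults: 10.

10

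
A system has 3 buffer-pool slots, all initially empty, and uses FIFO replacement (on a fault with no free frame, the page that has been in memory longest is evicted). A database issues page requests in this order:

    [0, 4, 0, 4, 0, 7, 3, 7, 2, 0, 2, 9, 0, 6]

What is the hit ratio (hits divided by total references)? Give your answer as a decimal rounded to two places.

0: miss, frames [0]
4: miss, frames [0, 4]
0: hit
4: hit
0: hit
7: miss, frames [0, 4, 7]
3: miss, evict 0, frames [4, 7, 3]
7: hit
2: miss, evict 4, frames [7, 3, 2]
0: miss, evict 7, frames [3, 2, 0]
2: hit
9: miss, evict 3, frames [2, 0, 9]
0: hit
6: miss, evict 2, frames [0, 9, 6]
Hits: 6 of 14 references → 6/14 = 0.4286.

0.43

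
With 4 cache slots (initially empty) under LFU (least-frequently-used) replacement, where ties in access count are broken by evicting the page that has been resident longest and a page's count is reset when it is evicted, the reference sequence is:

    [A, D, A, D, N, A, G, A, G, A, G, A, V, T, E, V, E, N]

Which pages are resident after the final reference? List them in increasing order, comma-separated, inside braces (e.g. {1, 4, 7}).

{A, D, G, N}

A → fault, frames {A}
D → fault, frames {A,D}
A → hit
D → hit
N → fault, frames {A,D,N}
A → hit
G → fault, frames {A,D,N,G}
A → hit
G → hit
A → hit
G → hit
A → hit
V → fault, evict N, frames {A,D,G,V}
T → fault, evict V, frames {A,D,G,T}
E → fault, evict T, frames {A,D,G,E}
V → fault, evict E, frames {A,D,G,V}
E → fault, evict V, frames {A,D,G,E}
N → fault, evict E, frames {A,D,G,N}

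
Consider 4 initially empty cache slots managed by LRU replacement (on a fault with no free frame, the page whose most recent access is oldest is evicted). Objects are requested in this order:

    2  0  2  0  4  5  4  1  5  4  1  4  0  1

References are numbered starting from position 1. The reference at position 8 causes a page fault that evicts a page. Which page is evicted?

pos 1: 2: fault, frames (2)
pos 2: 0: fault, frames (2 0)
pos 3: 2: hit
pos 4: 0: hit
pos 5: 4: fault, frames (2 0 4)
pos 6: 5: fault, frames (2 0 4 5)
pos 7: 4: hit
pos 8: 1: fault, evict 2, frames (0 5 4 1)
At position 8, page 2 is evicted.

2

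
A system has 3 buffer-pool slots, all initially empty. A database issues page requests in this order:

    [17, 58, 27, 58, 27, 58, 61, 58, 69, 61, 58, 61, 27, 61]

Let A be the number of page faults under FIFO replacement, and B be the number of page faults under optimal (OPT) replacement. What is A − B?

2

Under FIFO: F F F . . . F . F . F . F F → 8 faults.
Under OPT: F F F . . . F . F . . . F . → 6 faults.
A − B = 8 − 6 = 2.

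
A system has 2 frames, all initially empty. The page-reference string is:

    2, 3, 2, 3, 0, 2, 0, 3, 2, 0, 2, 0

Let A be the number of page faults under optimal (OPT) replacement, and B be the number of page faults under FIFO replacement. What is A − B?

-2

Under OPT: F F . . F . . F . F . . → 5 faults.
Under FIFO: F F . . F F . F . F F . → 7 faults.
A − B = 5 − 7 = -2.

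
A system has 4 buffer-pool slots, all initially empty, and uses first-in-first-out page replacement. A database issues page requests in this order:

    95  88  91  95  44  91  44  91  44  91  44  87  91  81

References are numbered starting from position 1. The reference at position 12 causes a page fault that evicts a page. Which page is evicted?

95

pos 1: 95 → miss, frames (95)
pos 2: 88 → miss, frames (95 88)
pos 3: 91 → miss, frames (95 88 91)
pos 4: 95 → hit
pos 5: 44 → miss, frames (95 88 91 44)
pos 6: 91 → hit
pos 7: 44 → hit
pos 8: 91 → hit
pos 9: 44 → hit
pos 10: 91 → hit
pos 11: 44 → hit
pos 12: 87 → miss, evict 95, frames (88 91 44 87)
At position 12, page 95 is evicted.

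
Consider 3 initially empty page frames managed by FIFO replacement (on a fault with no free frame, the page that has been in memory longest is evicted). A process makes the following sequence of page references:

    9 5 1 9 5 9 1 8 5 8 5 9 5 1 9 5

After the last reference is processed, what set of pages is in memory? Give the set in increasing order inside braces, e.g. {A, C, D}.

9: fault, frames [9]
5: fault, frames [9, 5]
1: fault, frames [9, 5, 1]
9: hit
5: hit
9: hit
1: hit
8: fault, evict 9, frames [5, 1, 8]
5: hit
8: hit
5: hit
9: fault, evict 5, frames [1, 8, 9]
5: fault, evict 1, frames [8, 9, 5]
1: fault, evict 8, frames [9, 5, 1]
9: hit
5: hit

{1, 5, 9}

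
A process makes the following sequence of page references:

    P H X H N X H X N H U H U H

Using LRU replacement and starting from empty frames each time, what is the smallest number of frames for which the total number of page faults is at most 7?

3

f=1: 14 faults
f=2: 9 faults
f=3: 5 faults
f=4: 5 faults
f=5: 5 faults
Smallest f with faults ≤ 7 is 3.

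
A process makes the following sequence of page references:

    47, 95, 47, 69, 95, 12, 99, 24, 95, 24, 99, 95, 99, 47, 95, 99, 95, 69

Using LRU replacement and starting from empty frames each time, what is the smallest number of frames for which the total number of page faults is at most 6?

6

f=1: 18 faults
f=2: 14 faults
f=3: 9 faults
f=4: 8 faults
f=5: 8 faults
f=6: 6 faults
Smallest f with faults ≤ 6 is 6.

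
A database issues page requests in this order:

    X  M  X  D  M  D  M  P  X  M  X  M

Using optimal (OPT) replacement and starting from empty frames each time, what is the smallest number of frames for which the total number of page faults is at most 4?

3

f=1: 12 faults
f=2: 5 faults
f=3: 4 faults
f=4: 4 faults
Smallest f with faults ≤ 4 is 3.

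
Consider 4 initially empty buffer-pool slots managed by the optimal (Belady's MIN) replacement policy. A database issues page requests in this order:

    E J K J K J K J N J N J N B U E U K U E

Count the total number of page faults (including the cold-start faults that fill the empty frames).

E → fault, frames (E)
J → fault, frames (E J)
K → fault, frames (E J K)
J → hit
K → hit
J → hit
K → hit
J → hit
N → fault, frames (E J K N)
J → hit
N → hit
J → hit
N → hit
B → fault, evict N, frames (E J K B)
U → fault, evict B, frames (E J K U)
E → hit
U → hit
K → hit
U → hit
E → hit
Page faults: 6.

6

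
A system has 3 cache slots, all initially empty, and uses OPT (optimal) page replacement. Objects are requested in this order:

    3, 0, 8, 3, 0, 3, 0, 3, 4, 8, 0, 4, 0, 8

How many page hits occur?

3 → fault, frames {3}
0 → fault, frames {3,0}
8 → fault, frames {3,0,8}
3 → hit
0 → hit
3 → hit
0 → hit
3 → hit
4 → fault, evict 3, frames {0,8,4}
8 → hit
0 → hit
4 → hit
0 → hit
8 → hit
Hits: 10.

10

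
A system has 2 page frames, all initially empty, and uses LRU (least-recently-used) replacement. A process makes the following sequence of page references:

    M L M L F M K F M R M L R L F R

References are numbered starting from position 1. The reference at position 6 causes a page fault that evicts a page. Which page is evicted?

pos 1: M: miss, frames (M)
pos 2: L: miss, frames (M L)
pos 3: M: hit
pos 4: L: hit
pos 5: F: miss, evict M, frames (L F)
pos 6: M: miss, evict L, frames (F M)
At position 6, page L is evicted.

L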